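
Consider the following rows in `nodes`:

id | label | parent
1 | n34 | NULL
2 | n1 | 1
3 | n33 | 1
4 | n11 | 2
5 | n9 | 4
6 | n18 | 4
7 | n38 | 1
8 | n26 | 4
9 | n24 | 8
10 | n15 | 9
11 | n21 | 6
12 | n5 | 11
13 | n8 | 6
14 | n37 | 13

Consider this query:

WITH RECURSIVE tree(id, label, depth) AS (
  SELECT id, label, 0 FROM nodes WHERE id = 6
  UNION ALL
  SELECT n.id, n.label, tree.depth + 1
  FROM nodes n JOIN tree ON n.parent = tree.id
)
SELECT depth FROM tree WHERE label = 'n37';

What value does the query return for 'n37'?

2

Base: id=6 (n18) at depth 0.
Iteration 1: rows with parent in {6} -> n21 (id 11, depth 1), n8 (id 13, depth 1).
Iteration 2: rows with parent in {11,13} -> n5 (id 12, depth 2), n37 (id 14, depth 2).
Iteration 3: no rows with parent in {12,14}; recursion stops.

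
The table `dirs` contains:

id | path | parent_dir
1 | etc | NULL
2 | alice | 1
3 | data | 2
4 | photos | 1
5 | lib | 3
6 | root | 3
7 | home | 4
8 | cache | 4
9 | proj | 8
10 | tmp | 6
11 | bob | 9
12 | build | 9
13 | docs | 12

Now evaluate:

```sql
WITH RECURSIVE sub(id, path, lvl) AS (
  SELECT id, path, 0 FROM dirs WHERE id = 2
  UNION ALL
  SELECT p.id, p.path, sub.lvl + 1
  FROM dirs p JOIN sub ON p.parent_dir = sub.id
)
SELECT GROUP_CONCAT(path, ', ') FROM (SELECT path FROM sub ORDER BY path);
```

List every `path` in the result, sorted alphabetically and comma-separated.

alice, data, lib, root, tmp

Base: id=2 (alice) at lvl 0.
Iteration 1: rows with parent_dir in {2} -> data (id 3, lvl 1).
Iteration 2: rows with parent_dir in {3} -> lib (id 5, lvl 2), root (id 6, lvl 2).
Iteration 3: rows with parent_dir in {5,6} -> tmp (id 10, lvl 3).
Iteration 4: no rows with parent_dir in {10}; recursion stops.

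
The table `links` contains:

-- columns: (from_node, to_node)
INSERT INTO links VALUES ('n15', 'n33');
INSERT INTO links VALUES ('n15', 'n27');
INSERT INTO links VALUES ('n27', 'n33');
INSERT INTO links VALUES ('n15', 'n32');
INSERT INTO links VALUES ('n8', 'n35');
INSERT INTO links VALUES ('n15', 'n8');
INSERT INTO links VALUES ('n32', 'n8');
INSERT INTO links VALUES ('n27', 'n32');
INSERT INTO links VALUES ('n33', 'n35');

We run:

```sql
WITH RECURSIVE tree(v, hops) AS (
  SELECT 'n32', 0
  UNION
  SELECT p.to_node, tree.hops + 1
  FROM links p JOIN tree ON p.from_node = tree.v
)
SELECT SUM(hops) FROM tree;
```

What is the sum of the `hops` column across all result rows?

3

Base: (n32, hops=0).
Iteration 1: edges from {n32} -> (n8, hops=1).
Iteration 2: edges from {n8} -> (n35, hops=2).
Iteration 3: no outgoing edges from {n35}; recursion stops.
SUM(hops) = 0 + 1 + 2 = 3.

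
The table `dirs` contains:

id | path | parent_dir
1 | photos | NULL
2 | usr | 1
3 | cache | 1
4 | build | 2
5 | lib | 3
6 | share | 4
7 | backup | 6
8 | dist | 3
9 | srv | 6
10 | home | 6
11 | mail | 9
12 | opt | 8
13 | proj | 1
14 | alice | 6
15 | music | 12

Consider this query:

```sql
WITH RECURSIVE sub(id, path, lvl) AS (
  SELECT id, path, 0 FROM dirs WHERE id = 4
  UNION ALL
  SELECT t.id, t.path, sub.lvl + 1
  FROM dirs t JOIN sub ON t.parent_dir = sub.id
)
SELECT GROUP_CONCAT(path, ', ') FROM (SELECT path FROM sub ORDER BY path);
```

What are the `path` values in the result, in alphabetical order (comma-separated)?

alice, backup, build, home, mail, share, srv

Base: id=4 (build) at lvl 0.
Iteration 1: rows with parent_dir in {4} -> share (id 6, lvl 1).
Iteration 2: rows with parent_dir in {6} -> backup (id 7, lvl 2), srv (id 9, lvl 2), home (id 10, lvl 2), alice (id 14, lvl 2).
Iteration 3: rows with parent_dir in {7,9,10,14} -> mail (id 11, lvl 3).
Iteration 4: no rows with parent_dir in {11}; recursion stops.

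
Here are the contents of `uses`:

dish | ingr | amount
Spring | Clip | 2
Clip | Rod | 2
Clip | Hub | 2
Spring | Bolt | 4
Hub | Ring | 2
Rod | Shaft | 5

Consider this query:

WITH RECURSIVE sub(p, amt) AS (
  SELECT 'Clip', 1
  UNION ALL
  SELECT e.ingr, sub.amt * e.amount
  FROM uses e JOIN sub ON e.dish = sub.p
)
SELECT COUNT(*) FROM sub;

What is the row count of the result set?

5

Base: (Clip, amt=1).
Iteration 1: components of {Clip} -> Hub = 1*2 = 2, Rod = 1*2 = 2.
Iteration 2: components of {Hub,Rod} -> Ring = 2*2 = 4, Shaft = 2*5 = 10.
Iteration 3: no further components; recursion stops.
Total rows emitted: 5.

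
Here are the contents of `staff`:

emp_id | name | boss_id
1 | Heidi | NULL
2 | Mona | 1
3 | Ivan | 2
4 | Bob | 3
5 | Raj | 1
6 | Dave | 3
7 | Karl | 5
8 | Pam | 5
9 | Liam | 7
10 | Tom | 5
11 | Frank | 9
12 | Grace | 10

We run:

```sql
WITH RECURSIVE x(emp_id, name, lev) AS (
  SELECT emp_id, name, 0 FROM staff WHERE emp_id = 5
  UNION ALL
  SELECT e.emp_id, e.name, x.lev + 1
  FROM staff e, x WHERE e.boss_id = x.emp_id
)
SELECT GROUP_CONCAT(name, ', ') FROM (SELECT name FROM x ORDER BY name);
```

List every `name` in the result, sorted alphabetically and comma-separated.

Base: emp_id=5 (Raj) at lev 0.
Iteration 1: rows with boss_id in {5} -> Karl (id 7, lev 1), Pam (id 8, lev 1), Tom (id 10, lev 1).
Iteration 2: rows with boss_id in {7,8,10} -> Liam (id 9, lev 2), Grace (id 12, lev 2).
Iteration 3: rows with boss_id in {9,12} -> Frank (id 11, lev 3).
Iteration 4: no rows with boss_id in {11}; recursion stops.

Frank, Grace, Karl, Liam, Pam, Raj, Tom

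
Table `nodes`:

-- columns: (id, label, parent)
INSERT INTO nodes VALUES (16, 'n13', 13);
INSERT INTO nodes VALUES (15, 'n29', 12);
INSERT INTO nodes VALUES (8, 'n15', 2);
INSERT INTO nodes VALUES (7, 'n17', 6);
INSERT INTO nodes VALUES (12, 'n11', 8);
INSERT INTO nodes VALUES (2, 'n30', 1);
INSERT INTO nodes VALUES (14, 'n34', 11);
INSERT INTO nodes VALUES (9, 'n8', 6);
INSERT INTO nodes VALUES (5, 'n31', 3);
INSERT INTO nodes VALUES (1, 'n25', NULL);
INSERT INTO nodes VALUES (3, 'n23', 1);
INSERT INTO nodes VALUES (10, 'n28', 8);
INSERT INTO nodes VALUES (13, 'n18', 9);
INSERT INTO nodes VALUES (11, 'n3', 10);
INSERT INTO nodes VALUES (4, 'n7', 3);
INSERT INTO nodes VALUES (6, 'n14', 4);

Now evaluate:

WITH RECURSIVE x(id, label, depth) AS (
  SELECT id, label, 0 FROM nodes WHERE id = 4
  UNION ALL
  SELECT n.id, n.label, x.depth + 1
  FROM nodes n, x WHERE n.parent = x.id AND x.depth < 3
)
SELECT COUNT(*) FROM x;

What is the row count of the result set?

Base: id=4 (n7) at depth 0.
Iteration 1: rows with parent in {4} -> n14 (id 6, depth 1).
Iteration 2: rows with parent in {6} -> n17 (id 7, depth 2), n8 (id 9, depth 2).
Iteration 3: rows with parent in {7,9} -> n18 (id 13, depth 3).
Iteration 4: depth < 3 fails for all current rows; recursion stops.
Total rows emitted: 5.

5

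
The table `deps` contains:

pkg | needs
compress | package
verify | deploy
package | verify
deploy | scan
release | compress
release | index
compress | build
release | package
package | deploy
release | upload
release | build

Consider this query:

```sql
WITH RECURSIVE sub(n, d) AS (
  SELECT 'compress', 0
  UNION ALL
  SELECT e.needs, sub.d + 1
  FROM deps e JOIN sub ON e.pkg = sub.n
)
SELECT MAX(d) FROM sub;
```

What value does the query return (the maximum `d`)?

4

Base: (compress, d=0).
Iteration 1: edges from {compress} -> (build, d=1), (package, d=1).
Iteration 2: edges from {build,package} -> (deploy, d=2), (verify, d=2).
Iteration 3: edges from {deploy,verify} -> (deploy, d=3), (scan, d=3).
Iteration 4: edges from {deploy,scan} -> (scan, d=4).
Iteration 5: no outgoing edges from {scan}; recursion stops.
d values: 0, 1, 1, 2, 2, 3, 3, 4; the maximum is 4.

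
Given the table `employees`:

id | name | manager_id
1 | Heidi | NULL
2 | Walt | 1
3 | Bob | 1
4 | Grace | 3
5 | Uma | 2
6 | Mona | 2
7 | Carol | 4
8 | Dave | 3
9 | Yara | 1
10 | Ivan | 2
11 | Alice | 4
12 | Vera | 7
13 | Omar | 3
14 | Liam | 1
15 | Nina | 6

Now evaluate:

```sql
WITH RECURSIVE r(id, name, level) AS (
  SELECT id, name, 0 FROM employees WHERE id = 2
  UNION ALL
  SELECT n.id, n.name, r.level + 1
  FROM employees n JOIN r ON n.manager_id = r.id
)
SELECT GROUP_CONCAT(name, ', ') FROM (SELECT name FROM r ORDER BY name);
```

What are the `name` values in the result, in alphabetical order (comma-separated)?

Ivan, Mona, Nina, Uma, Walt

Base: id=2 (Walt) at level 0.
Iteration 1: rows with manager_id in {2} -> Uma (id 5, level 1), Mona (id 6, level 1), Ivan (id 10, level 1).
Iteration 2: rows with manager_id in {5,6,10} -> Nina (id 15, level 2).
Iteration 3: no rows with manager_id in {15}; recursion stops.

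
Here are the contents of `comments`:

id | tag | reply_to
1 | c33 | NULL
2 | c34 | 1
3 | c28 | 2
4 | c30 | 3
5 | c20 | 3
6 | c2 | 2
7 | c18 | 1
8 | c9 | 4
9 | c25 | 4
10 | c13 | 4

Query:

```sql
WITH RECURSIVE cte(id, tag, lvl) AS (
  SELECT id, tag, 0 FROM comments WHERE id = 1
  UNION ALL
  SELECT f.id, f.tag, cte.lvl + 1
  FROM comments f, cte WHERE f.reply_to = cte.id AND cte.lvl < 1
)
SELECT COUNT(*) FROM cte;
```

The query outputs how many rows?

3

Base: id=1 (c33) at lvl 0.
Iteration 1: rows with reply_to in {1} -> c34 (id 2, lvl 1), c18 (id 7, lvl 1).
Iteration 2: lvl < 1 fails for all current rows; recursion stops.
Total rows emitted: 3.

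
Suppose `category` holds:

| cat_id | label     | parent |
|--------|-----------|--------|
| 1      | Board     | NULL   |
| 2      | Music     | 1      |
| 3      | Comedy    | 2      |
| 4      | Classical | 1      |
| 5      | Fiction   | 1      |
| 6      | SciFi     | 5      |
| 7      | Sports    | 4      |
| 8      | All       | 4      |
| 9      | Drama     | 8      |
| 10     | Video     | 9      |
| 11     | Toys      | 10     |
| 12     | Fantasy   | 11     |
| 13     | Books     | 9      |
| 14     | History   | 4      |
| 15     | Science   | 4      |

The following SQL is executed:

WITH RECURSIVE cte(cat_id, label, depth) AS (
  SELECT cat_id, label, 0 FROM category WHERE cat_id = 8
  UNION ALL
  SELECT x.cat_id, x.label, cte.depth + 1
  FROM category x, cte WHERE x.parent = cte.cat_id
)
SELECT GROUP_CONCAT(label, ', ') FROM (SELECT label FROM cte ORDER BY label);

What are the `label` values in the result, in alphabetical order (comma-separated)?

Base: cat_id=8 (All) at depth 0.
Iteration 1: rows with parent in {8} -> Drama (id 9, depth 1).
Iteration 2: rows with parent in {9} -> Video (id 10, depth 2), Books (id 13, depth 2).
Iteration 3: rows with parent in {10,13} -> Toys (id 11, depth 3).
Iteration 4: rows with parent in {11} -> Fantasy (id 12, depth 4).
Iteration 5: no rows with parent in {12}; recursion stops.

All, Books, Drama, Fantasy, Toys, Video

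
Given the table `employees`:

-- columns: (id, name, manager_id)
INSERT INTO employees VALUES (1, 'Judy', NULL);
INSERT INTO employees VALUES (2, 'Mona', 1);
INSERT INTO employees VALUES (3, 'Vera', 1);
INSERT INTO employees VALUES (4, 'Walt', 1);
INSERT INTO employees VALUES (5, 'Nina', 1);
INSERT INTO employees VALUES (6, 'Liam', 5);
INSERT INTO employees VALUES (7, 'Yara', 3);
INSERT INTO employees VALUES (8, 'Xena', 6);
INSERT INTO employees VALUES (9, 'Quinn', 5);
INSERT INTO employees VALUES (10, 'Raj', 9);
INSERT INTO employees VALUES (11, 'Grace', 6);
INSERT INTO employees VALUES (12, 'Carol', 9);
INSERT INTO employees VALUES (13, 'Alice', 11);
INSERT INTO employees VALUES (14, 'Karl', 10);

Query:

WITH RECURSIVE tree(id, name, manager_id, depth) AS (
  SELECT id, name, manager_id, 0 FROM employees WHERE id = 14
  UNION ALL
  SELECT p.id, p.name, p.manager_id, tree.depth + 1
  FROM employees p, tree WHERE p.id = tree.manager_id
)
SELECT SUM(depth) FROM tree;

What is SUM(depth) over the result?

10

Base: id=14 (Karl), manager_id=10, depth 0.
Iteration 1: join on id=10 -> Raj (id 10, manager_id=9, depth 1).
Iteration 2: join on id=9 -> Quinn (id 9, manager_id=5, depth 2).
Iteration 3: join on id=5 -> Nina (id 5, manager_id=1, depth 3).
Iteration 4: join on id=1 -> Judy (id 1, manager_id=NULL, depth 4).
Iteration 5: manager_id is NULL; no match; recursion stops.
SUM(depth) = 0 + 1 + 2 + 3 + 4 = 10.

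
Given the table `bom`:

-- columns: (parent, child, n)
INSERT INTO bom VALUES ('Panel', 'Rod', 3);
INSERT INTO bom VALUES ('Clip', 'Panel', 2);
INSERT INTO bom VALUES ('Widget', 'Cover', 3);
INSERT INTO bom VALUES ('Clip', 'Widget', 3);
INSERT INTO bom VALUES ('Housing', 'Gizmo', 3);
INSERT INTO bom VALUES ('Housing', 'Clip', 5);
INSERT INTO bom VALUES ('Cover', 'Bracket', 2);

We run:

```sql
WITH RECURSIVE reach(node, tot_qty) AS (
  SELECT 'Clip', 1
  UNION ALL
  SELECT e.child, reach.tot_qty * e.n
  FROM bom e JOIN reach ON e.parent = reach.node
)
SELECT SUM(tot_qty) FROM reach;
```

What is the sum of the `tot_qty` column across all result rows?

Base: (Clip, tot_qty=1).
Iteration 1: components of {Clip} -> Panel = 1*2 = 2, Widget = 1*3 = 3.
Iteration 2: components of {Panel,Widget} -> Cover = 3*3 = 9, Rod = 2*3 = 6.
Iteration 3: components of {Cover,Rod} -> Bracket = 9*2 = 18.
Iteration 4: no further components; recursion stops.
SUM(tot_qty) = 1 + 2 + 3 + 6 + 9 + 18 = 39.

39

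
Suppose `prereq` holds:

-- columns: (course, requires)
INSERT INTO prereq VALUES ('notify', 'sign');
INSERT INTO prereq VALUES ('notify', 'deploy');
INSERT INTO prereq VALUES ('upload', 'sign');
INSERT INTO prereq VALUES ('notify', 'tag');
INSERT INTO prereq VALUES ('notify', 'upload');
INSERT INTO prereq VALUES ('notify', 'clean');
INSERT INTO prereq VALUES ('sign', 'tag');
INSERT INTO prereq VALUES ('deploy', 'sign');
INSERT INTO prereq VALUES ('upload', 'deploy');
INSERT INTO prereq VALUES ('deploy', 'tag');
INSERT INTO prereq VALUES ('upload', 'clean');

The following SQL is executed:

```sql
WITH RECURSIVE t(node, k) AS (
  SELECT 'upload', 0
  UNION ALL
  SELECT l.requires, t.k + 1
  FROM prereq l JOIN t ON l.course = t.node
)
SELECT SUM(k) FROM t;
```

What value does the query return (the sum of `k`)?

12

Base: (upload, k=0).
Iteration 1: edges from {upload} -> (clean, k=1), (deploy, k=1), (sign, k=1).
Iteration 2: edges from {clean,deploy,sign} -> (sign, k=2), (tag, k=2) x2. [UNION ALL keeps all 3 new rows, including repeats]
Iteration 3: edges from {sign,tag} -> (tag, k=3).
Iteration 4: no outgoing edges from {tag}; recursion stops.
SUM(k) = 0 + 1 + 1 + 1 + 2 + 2 + 2 + 3 = 12.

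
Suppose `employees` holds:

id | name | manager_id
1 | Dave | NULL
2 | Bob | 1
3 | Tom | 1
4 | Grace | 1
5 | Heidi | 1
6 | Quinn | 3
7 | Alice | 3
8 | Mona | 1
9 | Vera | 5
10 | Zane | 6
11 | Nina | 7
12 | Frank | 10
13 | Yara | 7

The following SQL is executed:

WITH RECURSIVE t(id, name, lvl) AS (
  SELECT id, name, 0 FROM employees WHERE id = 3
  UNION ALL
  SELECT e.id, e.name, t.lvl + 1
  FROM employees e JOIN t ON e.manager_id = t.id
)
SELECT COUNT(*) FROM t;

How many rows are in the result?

Base: id=3 (Tom) at lvl 0.
Iteration 1: rows with manager_id in {3} -> Quinn (id 6, lvl 1), Alice (id 7, lvl 1).
Iteration 2: rows with manager_id in {6,7} -> Zane (id 10, lvl 2), Nina (id 11, lvl 2), Yara (id 13, lvl 2).
Iteration 3: rows with manager_id in {10,11,13} -> Frank (id 12, lvl 3).
Iteration 4: no rows with manager_id in {12}; recursion stops.
Total rows emitted: 7.

7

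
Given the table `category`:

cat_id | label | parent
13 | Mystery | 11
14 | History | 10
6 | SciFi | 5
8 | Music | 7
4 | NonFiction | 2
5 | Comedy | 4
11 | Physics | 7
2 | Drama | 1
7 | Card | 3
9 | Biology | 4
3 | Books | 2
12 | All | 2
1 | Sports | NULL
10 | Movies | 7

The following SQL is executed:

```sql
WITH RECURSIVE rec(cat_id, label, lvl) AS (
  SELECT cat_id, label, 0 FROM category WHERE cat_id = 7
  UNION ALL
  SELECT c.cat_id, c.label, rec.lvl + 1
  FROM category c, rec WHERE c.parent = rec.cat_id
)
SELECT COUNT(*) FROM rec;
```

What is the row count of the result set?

Base: cat_id=7 (Card) at lvl 0.
Iteration 1: rows with parent in {7} -> Music (id 8, lvl 1), Movies (id 10, lvl 1), Physics (id 11, lvl 1).
Iteration 2: rows with parent in {8,10,11} -> Mystery (id 13, lvl 2), History (id 14, lvl 2).
Iteration 3: no rows with parent in {13,14}; recursion stops.
Total rows emitted: 6.

6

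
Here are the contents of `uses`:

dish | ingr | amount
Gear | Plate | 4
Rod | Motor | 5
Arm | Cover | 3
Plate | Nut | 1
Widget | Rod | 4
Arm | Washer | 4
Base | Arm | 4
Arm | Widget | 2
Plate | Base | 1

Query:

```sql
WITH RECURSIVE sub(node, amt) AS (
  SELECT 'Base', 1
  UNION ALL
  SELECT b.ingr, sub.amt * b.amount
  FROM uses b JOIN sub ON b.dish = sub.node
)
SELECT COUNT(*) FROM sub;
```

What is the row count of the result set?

7

Base: (Base, amt=1).
Iteration 1: components of {Base} -> Arm = 1*4 = 4.
Iteration 2: components of {Arm} -> Cover = 4*3 = 12, Washer = 4*4 = 16, Widget = 4*2 = 8.
Iteration 3: components of {Cover,Washer,Widget} -> Rod = 8*4 = 32.
Iteration 4: components of {Rod} -> Motor = 32*5 = 160.
Iteration 5: no further components; recursion stops.
Total rows emitted: 7.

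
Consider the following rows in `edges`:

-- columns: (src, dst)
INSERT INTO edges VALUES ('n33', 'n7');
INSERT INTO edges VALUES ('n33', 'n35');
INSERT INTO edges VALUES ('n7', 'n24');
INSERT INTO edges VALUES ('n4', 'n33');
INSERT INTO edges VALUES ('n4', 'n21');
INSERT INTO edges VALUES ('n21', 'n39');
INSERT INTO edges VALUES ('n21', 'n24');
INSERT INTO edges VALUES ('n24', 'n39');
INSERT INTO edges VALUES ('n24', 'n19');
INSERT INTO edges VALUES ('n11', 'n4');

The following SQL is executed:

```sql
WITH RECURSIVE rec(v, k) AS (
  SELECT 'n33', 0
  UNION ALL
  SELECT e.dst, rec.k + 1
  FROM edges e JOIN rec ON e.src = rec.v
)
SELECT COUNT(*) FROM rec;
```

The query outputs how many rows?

6

Base: (n33, k=0).
Iteration 1: edges from {n33} -> (n35, k=1), (n7, k=1).
Iteration 2: edges from {n35,n7} -> (n24, k=2).
Iteration 3: edges from {n24} -> (n19, k=3), (n39, k=3).
Iteration 4: no outgoing edges from {n19,n39}; recursion stops.
Total rows emitted: 6.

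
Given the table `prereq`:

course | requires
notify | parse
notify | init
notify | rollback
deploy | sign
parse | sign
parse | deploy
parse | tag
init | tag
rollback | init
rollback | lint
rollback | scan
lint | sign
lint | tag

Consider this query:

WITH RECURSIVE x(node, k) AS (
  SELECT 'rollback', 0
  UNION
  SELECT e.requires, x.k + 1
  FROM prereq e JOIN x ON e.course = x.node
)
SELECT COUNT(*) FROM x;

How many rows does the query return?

Base: (rollback, k=0).
Iteration 1: edges from {rollback} -> (init, k=1), (lint, k=1), (scan, k=1).
Iteration 2: edges from {init,lint,scan} -> (sign, k=2), (tag, k=2). [UNION drops 1 duplicate row(s)]
Iteration 3: no outgoing edges from {sign,tag}; recursion stops.
Total rows emitted: 6.

6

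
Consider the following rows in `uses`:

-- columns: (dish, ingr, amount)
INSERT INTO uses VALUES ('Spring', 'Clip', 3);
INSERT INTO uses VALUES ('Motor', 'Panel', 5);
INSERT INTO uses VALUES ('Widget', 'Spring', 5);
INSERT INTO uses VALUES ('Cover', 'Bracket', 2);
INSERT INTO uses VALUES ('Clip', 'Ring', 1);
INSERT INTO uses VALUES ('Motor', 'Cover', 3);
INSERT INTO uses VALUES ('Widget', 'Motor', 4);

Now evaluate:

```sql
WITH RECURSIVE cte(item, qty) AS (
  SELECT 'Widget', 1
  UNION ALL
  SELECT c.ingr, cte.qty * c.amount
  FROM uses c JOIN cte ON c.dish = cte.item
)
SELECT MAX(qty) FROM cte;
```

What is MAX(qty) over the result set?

Base: (Widget, qty=1).
Iteration 1: components of {Widget} -> Motor = 1*4 = 4, Spring = 1*5 = 5.
Iteration 2: components of {Motor,Spring} -> Clip = 5*3 = 15, Cover = 4*3 = 12, Panel = 4*5 = 20.
Iteration 3: components of {Clip,Cover,Panel} -> Bracket = 12*2 = 24, Ring = 15*1 = 15.
Iteration 4: no further components; recursion stops.
qty values: 1, 4, 5, 20, 12, 15, 24, 15; the maximum is 24.

24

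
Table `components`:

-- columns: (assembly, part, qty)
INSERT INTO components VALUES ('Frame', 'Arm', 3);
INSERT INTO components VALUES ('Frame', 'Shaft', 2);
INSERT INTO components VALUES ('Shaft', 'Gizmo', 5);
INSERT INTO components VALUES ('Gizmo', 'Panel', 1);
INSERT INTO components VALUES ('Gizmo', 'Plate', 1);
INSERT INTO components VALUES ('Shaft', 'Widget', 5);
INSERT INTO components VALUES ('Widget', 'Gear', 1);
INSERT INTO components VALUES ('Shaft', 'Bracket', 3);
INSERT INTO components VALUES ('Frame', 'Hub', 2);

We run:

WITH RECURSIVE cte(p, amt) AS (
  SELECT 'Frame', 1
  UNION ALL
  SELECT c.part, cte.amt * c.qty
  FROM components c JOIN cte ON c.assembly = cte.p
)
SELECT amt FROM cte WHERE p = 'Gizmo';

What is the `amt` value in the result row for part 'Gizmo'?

Base: (Frame, amt=1).
Iteration 1: components of {Frame} -> Arm = 1*3 = 3, Hub = 1*2 = 2, Shaft = 1*2 = 2.
Iteration 2: components of {Arm,Hub,Shaft} -> Bracket = 2*3 = 6, Gizmo = 2*5 = 10, Widget = 2*5 = 10.
Iteration 3: components of {Bracket,Gizmo,Widget} -> Gear = 10*1 = 10, Panel = 10*1 = 10, Plate = 10*1 = 10.
Iteration 4: no further components; recursion stops.

10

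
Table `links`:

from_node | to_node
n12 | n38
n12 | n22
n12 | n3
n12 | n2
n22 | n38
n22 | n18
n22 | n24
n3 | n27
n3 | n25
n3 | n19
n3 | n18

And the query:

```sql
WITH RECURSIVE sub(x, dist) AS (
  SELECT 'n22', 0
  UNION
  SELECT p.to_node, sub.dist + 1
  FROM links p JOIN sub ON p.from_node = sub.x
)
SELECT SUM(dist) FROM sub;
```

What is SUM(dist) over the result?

Base: (n22, dist=0).
Iteration 1: edges from {n22} -> (n18, dist=1), (n24, dist=1), (n38, dist=1).
Iteration 2: no outgoing edges from {n18,n24,n38}; recursion stops.
SUM(dist) = 0 + 1 + 1 + 1 = 3.

3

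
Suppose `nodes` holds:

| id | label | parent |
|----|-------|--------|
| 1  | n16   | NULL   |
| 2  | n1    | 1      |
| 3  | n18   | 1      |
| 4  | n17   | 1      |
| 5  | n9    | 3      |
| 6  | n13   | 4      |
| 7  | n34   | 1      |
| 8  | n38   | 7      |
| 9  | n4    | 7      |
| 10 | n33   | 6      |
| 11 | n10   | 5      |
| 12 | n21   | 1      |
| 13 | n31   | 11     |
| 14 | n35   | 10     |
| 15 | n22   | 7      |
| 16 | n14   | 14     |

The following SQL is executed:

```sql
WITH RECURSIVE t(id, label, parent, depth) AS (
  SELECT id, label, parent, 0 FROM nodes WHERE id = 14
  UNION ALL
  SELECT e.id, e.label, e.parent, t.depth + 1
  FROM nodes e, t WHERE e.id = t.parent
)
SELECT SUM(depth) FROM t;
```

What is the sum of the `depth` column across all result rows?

10

Base: id=14 (n35), parent=10, depth 0.
Iteration 1: join on id=10 -> n33 (id 10, parent=6, depth 1).
Iteration 2: join on id=6 -> n13 (id 6, parent=4, depth 2).
Iteration 3: join on id=4 -> n17 (id 4, parent=1, depth 3).
Iteration 4: join on id=1 -> n16 (id 1, parent=NULL, depth 4).
Iteration 5: parent is NULL; no match; recursion stops.
SUM(depth) = 0 + 1 + 2 + 3 + 4 = 10.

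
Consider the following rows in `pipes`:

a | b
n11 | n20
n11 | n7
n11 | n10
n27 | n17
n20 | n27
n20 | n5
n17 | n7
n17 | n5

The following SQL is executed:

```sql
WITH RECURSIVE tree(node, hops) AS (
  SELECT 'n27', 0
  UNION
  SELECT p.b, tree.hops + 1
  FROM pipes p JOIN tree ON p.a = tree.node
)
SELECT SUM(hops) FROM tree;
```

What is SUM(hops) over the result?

5

Base: (n27, hops=0).
Iteration 1: edges from {n27} -> (n17, hops=1).
Iteration 2: edges from {n17} -> (n5, hops=2), (n7, hops=2).
Iteration 3: no outgoing edges from {n5,n7}; recursion stops.
SUM(hops) = 0 + 1 + 2 + 2 = 5.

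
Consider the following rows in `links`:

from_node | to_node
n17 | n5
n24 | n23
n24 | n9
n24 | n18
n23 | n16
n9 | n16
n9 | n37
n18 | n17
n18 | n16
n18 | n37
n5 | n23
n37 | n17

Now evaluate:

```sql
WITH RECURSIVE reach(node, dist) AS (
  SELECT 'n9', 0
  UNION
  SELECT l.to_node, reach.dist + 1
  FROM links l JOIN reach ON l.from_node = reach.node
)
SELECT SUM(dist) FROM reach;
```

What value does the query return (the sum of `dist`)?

Base: (n9, dist=0).
Iteration 1: edges from {n9} -> (n16, dist=1), (n37, dist=1).
Iteration 2: edges from {n16,n37} -> (n17, dist=2).
Iteration 3: edges from {n17} -> (n5, dist=3).
Iteration 4: edges from {n5} -> (n23, dist=4).
Iteration 5: edges from {n23} -> (n16, dist=5).
Iteration 6: no outgoing edges from {n16}; recursion stops.
SUM(dist) = 0 + 1 + 1 + 2 + 3 + 4 + 5 = 16.

16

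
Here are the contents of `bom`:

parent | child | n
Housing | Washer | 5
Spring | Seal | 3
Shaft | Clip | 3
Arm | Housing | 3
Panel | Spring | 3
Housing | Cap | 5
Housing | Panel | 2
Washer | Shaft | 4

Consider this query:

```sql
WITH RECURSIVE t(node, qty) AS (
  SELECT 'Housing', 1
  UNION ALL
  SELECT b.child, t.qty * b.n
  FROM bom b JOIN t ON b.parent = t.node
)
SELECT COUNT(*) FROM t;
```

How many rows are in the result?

Base: (Housing, qty=1).
Iteration 1: components of {Housing} -> Cap = 1*5 = 5, Panel = 1*2 = 2, Washer = 1*5 = 5.
Iteration 2: components of {Cap,Panel,Washer} -> Shaft = 5*4 = 20, Spring = 2*3 = 6.
Iteration 3: components of {Shaft,Spring} -> Clip = 20*3 = 60, Seal = 6*3 = 18.
Iteration 4: no further components; recursion stops.
Total rows emitted: 8.

8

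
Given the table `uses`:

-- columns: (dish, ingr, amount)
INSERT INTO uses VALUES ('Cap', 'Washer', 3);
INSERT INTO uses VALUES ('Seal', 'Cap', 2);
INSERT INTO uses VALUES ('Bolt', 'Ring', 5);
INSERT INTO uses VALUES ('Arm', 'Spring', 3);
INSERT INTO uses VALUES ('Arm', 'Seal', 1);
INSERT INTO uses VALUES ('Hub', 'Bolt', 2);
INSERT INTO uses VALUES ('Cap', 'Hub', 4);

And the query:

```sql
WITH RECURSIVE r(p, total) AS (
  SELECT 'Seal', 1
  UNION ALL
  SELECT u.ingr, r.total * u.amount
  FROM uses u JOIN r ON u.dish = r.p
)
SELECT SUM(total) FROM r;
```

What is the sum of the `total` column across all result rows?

Base: (Seal, total=1).
Iteration 1: components of {Seal} -> Cap = 1*2 = 2.
Iteration 2: components of {Cap} -> Hub = 2*4 = 8, Washer = 2*3 = 6.
Iteration 3: components of {Hub,Washer} -> Bolt = 8*2 = 16.
Iteration 4: components of {Bolt} -> Ring = 16*5 = 80.
Iteration 5: no further components; recursion stops.
SUM(total) = 1 + 2 + 8 + 6 + 16 + 80 = 113.

113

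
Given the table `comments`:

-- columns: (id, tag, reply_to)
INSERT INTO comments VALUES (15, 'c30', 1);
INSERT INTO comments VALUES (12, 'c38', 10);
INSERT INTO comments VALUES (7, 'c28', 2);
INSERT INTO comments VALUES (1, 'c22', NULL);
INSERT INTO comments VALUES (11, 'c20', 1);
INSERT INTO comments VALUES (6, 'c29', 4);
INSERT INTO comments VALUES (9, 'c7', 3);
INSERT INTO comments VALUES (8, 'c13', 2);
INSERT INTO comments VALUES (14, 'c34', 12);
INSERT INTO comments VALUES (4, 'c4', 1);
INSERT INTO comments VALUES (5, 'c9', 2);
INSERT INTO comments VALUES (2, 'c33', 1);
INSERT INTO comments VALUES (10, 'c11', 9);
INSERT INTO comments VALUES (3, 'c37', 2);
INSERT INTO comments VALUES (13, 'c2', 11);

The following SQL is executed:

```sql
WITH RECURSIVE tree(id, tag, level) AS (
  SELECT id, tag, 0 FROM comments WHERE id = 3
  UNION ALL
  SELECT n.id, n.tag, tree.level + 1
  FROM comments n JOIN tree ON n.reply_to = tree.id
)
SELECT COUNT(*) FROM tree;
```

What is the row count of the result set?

Base: id=3 (c37) at level 0.
Iteration 1: rows with reply_to in {3} -> c7 (id 9, level 1).
Iteration 2: rows with reply_to in {9} -> c11 (id 10, level 2).
Iteration 3: rows with reply_to in {10} -> c38 (id 12, level 3).
Iteration 4: rows with reply_to in {12} -> c34 (id 14, level 4).
Iteration 5: no rows with reply_to in {14}; recursion stops.
Total rows emitted: 5.

5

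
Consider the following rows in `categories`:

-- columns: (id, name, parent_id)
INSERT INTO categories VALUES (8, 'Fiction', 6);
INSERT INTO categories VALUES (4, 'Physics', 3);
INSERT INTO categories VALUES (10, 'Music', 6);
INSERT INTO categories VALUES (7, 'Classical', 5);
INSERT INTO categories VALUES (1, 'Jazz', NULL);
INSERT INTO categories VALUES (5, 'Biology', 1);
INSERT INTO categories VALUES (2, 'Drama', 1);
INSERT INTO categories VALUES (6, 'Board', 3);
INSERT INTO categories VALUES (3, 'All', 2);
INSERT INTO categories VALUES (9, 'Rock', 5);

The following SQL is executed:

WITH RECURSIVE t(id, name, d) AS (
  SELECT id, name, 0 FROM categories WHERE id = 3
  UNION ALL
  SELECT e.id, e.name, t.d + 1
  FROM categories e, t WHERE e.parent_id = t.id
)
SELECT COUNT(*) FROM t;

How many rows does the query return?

5

Base: id=3 (All) at d 0.
Iteration 1: rows with parent_id in {3} -> Physics (id 4, d 1), Board (id 6, d 1).
Iteration 2: rows with parent_id in {4,6} -> Fiction (id 8, d 2), Music (id 10, d 2).
Iteration 3: no rows with parent_id in {8,10}; recursion stops.
Total rows emitted: 5.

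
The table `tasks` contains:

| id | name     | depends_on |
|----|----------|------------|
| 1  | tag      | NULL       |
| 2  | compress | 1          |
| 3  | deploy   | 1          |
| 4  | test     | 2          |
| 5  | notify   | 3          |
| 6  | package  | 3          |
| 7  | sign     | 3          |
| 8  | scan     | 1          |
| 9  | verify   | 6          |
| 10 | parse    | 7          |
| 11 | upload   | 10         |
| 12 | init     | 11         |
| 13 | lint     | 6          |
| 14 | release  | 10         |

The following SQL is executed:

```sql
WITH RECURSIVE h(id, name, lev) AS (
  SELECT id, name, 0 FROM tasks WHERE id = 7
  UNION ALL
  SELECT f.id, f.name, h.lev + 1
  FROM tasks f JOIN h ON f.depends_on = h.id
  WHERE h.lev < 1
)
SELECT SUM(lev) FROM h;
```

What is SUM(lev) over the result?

Base: id=7 (sign) at lev 0.
Iteration 1: rows with depends_on in {7} -> parse (id 10, lev 1).
Iteration 2: lev < 1 fails for all current rows; recursion stops.
SUM(lev) = 0 + 1 = 1.

1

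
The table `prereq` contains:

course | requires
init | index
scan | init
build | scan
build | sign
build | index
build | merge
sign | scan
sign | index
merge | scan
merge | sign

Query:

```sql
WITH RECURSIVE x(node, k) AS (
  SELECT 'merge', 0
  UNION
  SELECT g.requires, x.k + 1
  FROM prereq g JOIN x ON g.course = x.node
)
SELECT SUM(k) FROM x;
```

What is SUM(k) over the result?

18

Base: (merge, k=0).
Iteration 1: edges from {merge} -> (scan, k=1), (sign, k=1).
Iteration 2: edges from {scan,sign} -> (index, k=2), (init, k=2), (scan, k=2).
Iteration 3: edges from {index,init,scan} -> (index, k=3), (init, k=3).
Iteration 4: edges from {index,init} -> (index, k=4).
Iteration 5: no outgoing edges from {index}; recursion stops.
SUM(k) = 0 + 1 + 1 + 2 + 2 + 2 + 3 + 3 + 4 = 18.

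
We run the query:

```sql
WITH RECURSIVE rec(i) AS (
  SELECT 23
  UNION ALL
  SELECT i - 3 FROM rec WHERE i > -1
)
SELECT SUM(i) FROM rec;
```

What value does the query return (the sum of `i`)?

Base: i=23.
Iteration 1: 23 > -1 holds -> i = 23 - 3 = 20.
Iteration 2: 20 > -1 holds -> i = 20 - 3 = 17.
Iteration 3: 17 > -1 holds -> i = 17 - 3 = 14.
Iteration 4: 14 > -1 holds -> i = 14 - 3 = 11.
Iteration 5: 11 > -1 holds -> i = 11 - 3 = 8.
Iteration 6: 8 > -1 holds -> i = 8 - 3 = 5.
Iteration 7: 5 > -1 holds -> i = 5 - 3 = 2.
Iteration 8: 2 > -1 holds -> i = 2 - 3 = -1.
Iteration 9: -1 > -1 fails; recursion stops.
SUM(i) = 23 + 20 + 17 + 14 + 11 + 8 + 5 + 2 + -1 = 99.

99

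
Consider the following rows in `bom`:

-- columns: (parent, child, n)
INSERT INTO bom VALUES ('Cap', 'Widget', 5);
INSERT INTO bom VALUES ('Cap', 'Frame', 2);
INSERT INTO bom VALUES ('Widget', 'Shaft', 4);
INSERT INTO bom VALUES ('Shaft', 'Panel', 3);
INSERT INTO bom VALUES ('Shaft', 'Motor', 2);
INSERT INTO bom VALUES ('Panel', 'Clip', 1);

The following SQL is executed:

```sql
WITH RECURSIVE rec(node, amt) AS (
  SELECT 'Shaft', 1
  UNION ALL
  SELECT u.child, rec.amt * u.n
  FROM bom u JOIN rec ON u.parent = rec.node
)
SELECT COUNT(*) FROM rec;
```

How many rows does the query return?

Base: (Shaft, amt=1).
Iteration 1: components of {Shaft} -> Motor = 1*2 = 2, Panel = 1*3 = 3.
Iteration 2: components of {Motor,Panel} -> Clip = 3*1 = 3.
Iteration 3: no further components; recursion stops.
Total rows emitted: 4.

4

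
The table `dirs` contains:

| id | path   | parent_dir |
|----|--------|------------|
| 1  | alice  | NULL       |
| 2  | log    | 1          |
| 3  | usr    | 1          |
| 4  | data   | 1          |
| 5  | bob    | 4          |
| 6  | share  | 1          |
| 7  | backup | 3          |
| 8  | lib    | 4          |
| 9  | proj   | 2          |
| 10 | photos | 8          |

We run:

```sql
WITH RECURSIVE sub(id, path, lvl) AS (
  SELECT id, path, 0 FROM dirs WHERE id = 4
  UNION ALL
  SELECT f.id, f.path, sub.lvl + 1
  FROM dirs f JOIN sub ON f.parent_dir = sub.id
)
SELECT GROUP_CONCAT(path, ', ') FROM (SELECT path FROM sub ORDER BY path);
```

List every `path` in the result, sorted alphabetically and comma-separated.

Base: id=4 (data) at lvl 0.
Iteration 1: rows with parent_dir in {4} -> bob (id 5, lvl 1), lib (id 8, lvl 1).
Iteration 2: rows with parent_dir in {5,8} -> photos (id 10, lvl 2).
Iteration 3: no rows with parent_dir in {10}; recursion stops.

bob, data, lib, photos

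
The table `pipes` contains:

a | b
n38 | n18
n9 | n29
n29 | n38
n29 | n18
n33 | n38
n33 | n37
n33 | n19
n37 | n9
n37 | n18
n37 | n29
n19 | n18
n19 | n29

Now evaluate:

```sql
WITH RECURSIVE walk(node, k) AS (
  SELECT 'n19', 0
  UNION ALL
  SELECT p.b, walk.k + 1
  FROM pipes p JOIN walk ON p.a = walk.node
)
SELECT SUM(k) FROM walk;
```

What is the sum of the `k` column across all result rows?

9

Base: (n19, k=0).
Iteration 1: edges from {n19} -> (n18, k=1), (n29, k=1).
Iteration 2: edges from {n18,n29} -> (n18, k=2), (n38, k=2).
Iteration 3: edges from {n18,n38} -> (n18, k=3).
Iteration 4: no outgoing edges from {n18}; recursion stops.
SUM(k) = 0 + 1 + 1 + 2 + 2 + 3 = 9.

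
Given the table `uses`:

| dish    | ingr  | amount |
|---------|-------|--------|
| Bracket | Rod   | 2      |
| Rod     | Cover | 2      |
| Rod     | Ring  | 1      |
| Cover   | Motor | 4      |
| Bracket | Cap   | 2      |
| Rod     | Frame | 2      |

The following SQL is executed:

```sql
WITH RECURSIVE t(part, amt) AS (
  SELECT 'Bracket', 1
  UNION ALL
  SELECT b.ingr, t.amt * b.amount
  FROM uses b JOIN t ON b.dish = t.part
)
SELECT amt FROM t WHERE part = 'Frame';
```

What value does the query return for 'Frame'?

4

Base: (Bracket, amt=1).
Iteration 1: components of {Bracket} -> Cap = 1*2 = 2, Rod = 1*2 = 2.
Iteration 2: components of {Cap,Rod} -> Cover = 2*2 = 4, Frame = 2*2 = 4, Ring = 2*1 = 2.
Iteration 3: components of {Cover,Frame,Ring} -> Motor = 4*4 = 16.
Iteration 4: no further components; recursion stops.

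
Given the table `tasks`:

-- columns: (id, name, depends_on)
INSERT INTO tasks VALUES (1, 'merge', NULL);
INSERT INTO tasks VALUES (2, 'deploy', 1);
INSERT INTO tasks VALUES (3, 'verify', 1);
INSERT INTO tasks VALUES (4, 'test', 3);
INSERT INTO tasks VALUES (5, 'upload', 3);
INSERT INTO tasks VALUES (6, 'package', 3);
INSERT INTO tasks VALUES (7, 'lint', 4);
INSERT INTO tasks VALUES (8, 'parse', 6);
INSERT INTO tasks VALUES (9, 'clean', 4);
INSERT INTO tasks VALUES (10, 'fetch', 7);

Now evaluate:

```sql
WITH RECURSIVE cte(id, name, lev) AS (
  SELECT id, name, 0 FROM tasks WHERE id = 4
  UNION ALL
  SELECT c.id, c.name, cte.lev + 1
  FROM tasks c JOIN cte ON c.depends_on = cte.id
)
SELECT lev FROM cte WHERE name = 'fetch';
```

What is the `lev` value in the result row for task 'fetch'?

2

Base: id=4 (test) at lev 0.
Iteration 1: rows with depends_on in {4} -> lint (id 7, lev 1), clean (id 9, lev 1).
Iteration 2: rows with depends_on in {7,9} -> fetch (id 10, lev 2).
Iteration 3: no rows with depends_on in {10}; recursion stops.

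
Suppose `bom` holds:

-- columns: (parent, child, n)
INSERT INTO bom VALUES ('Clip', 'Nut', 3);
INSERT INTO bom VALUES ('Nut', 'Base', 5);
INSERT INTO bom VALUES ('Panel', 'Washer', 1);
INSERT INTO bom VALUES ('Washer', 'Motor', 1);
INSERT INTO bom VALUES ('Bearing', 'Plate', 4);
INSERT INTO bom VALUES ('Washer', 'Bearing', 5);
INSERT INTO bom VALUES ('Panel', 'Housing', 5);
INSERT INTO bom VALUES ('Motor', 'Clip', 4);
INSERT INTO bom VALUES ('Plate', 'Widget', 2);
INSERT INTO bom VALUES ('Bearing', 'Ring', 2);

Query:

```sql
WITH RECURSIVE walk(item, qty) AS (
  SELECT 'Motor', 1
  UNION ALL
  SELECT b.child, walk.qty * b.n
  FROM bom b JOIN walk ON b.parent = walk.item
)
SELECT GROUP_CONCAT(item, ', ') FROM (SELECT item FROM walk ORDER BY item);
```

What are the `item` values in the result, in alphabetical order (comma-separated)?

Base, Clip, Motor, Nut

Base: (Motor, qty=1).
Iteration 1: components of {Motor} -> Clip = 1*4 = 4.
Iteration 2: components of {Clip} -> Nut = 4*3 = 12.
Iteration 3: components of {Nut} -> Base = 12*5 = 60.
Iteration 4: no further components; recursion stops.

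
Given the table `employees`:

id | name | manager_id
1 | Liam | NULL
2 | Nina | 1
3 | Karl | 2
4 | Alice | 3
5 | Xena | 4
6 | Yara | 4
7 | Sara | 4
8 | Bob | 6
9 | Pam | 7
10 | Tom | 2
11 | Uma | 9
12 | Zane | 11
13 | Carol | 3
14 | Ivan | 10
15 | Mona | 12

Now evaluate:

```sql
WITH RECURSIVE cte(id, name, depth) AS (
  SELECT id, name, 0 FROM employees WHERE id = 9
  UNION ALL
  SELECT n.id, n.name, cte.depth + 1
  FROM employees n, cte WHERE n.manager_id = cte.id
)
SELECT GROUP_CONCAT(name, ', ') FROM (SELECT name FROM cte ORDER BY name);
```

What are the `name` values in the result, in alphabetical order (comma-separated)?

Mona, Pam, Uma, Zane

Base: id=9 (Pam) at depth 0.
Iteration 1: rows with manager_id in {9} -> Uma (id 11, depth 1).
Iteration 2: rows with manager_id in {11} -> Zane (id 12, depth 2).
Iteration 3: rows with manager_id in {12} -> Mona (id 15, depth 3).
Iteration 4: no rows with manager_id in {15}; recursion stops.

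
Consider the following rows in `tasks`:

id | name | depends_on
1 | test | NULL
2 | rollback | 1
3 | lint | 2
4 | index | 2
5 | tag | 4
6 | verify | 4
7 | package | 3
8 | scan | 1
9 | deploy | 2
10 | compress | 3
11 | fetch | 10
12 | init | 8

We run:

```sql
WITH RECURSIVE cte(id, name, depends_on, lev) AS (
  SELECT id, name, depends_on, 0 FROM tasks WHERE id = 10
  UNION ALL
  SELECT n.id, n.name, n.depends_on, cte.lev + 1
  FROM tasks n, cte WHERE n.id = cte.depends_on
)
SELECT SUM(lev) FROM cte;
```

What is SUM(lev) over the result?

Base: id=10 (compress), depends_on=3, lev 0.
Iteration 1: join on id=3 -> lint (id 3, depends_on=2, lev 1).
Iteration 2: join on id=2 -> rollback (id 2, depends_on=1, lev 2).
Iteration 3: join on id=1 -> test (id 1, depends_on=NULL, lev 3).
Iteration 4: depends_on is NULL; no match; recursion stops.
SUM(lev) = 0 + 1 + 2 + 3 = 6.

6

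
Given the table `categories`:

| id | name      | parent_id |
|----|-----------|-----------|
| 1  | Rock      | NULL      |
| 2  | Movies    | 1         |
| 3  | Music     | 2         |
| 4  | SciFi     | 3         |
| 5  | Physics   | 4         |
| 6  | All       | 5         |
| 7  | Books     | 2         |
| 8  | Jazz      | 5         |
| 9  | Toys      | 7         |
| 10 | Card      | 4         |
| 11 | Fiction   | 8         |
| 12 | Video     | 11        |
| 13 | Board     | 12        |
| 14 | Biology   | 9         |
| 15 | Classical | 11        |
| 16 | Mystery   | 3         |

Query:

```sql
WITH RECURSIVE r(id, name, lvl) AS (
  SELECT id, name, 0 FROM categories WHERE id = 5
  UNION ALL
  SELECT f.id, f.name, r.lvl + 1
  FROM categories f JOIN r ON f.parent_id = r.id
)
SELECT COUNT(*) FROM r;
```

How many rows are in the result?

Base: id=5 (Physics) at lvl 0.
Iteration 1: rows with parent_id in {5} -> All (id 6, lvl 1), Jazz (id 8, lvl 1).
Iteration 2: rows with parent_id in {6,8} -> Fiction (id 11, lvl 2).
Iteration 3: rows with parent_id in {11} -> Video (id 12, lvl 3), Classical (id 15, lvl 3).
Iteration 4: rows with parent_id in {12,15} -> Board (id 13, lvl 4).
Iteration 5: no rows with parent_id in {13}; recursion stops.
Total rows emitted: 7.

7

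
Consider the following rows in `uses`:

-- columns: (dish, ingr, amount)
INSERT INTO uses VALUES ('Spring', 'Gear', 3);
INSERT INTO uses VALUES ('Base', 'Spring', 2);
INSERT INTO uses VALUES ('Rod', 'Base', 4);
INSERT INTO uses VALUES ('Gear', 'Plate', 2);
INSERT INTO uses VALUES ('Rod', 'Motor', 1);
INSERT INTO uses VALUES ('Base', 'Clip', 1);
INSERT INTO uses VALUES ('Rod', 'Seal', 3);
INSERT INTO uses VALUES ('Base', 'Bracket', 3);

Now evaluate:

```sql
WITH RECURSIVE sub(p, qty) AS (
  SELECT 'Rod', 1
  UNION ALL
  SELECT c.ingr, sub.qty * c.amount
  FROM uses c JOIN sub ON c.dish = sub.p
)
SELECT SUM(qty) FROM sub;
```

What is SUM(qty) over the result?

105

Base: (Rod, qty=1).
Iteration 1: components of {Rod} -> Base = 1*4 = 4, Motor = 1*1 = 1, Seal = 1*3 = 3.
Iteration 2: components of {Base,Motor,Seal} -> Bracket = 4*3 = 12, Clip = 4*1 = 4, Spring = 4*2 = 8.
Iteration 3: components of {Bracket,Clip,Spring} -> Gear = 8*3 = 24.
Iteration 4: components of {Gear} -> Plate = 24*2 = 48.
Iteration 5: no further components; recursion stops.
SUM(qty) = 1 + 1 + 3 + 4 + 4 + 12 + 8 + 24 + 48 = 105.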